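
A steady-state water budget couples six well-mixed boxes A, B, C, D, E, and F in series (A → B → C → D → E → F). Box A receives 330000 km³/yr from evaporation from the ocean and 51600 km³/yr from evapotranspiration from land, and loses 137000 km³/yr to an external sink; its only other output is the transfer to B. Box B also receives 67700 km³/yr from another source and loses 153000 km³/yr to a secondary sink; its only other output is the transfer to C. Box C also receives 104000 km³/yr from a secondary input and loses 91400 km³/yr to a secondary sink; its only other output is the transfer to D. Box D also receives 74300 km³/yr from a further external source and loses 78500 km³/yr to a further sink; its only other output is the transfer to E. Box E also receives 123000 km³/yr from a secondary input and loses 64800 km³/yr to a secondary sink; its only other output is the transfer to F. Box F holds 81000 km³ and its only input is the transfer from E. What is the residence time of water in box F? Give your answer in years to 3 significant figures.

Box A: F(A→B) = (330000 + 51600) − 137000 = 244600 km³/yr.
Box B: F(B→C) = (244600 + 67700) − 153000 = 159300 km³/yr.
Box C: F(C→D) = (159300 + 104000) − 91400 = 171900 km³/yr.
Box D: F(D→E) = (171900 + 74300) − 78500 = 167700 km³/yr.
Box E: F(E→F) = (167700 + 123000) − 64800 = 225900 km³/yr.
Box F throughput = its input = 225900 km³/yr; τ = 81000 / 225900 = 0.3586 yr.

0.359 yr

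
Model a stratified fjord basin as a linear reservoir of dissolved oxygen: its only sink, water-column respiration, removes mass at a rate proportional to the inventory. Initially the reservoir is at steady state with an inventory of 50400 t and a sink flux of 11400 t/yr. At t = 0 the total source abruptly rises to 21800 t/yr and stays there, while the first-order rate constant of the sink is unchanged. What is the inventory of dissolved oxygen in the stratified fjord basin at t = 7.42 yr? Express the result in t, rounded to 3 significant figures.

87800 t

Residence time τ = M₀/F₀ = 4.421 yr. The eventual steady state is M_∞ = M₀·(F₁/F₀) = 50400 × 21800/11400 = 96379 t.
The anomaly ΔM(t) = M(t) − M_∞ decays as ΔM₀·e^(−t/τ) with ΔM₀ = 50400 − 96379 = −45980 t.
At t = 7.42 yr, e^(−t/τ) = e^(−1.678) = 0.1867, so ΔM = −8584 t and M = 96379 − 8584 = 87795 t.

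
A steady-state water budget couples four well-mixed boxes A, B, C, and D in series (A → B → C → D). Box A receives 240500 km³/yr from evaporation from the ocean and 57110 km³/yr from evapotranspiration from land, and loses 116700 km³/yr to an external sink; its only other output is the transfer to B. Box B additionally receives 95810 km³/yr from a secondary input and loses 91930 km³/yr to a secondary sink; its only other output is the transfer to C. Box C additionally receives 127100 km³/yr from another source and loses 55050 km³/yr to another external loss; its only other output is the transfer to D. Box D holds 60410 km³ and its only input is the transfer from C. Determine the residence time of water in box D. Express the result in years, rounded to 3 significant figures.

0.235 yr

Box A: F(A→B) = (240500 + 57110) − 116700 = 180910 km³/yr.
Box B: F(B→C) = (180910 + 95810) − 91930 = 184790 km³/yr.
Box C: F(C→D) = (184790 + 127100) − 55050 = 256840 km³/yr.
Box D throughput = its input = 256840 km³/yr; τ = 60410 / 256840 = 0.2352 yr.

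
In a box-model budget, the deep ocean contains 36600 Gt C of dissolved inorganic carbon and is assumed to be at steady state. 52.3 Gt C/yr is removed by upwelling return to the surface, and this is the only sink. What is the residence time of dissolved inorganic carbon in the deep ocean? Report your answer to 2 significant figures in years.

700 yr

τ = M / F = 36600 / 52.3 = 699.8 yr.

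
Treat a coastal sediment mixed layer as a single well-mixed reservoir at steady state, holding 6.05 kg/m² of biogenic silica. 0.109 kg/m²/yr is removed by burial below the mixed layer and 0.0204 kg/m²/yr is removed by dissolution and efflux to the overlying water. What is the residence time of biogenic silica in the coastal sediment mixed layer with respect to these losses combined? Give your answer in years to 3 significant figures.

Total removal = 0.1090 + 0.02040 = 0.12940 kg/m²/yr.
τ = M / ΣF_out = 6.05 / 0.12940 = 46.75 yr.

46.8 yr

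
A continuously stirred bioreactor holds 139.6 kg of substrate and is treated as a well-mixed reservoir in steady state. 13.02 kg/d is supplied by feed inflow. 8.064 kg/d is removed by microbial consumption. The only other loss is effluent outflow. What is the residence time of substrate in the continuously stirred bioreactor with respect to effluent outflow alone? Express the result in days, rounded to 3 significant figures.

At steady state ΣF_in = ΣF_out.
ΣF_in = 13.020 kg/d.
Effluent outflow flux = ΣF_in − (8.064) = 13.020 − 8.064 = 4.956 kg/d.
τ = M / F = 139.6 / 4.956 = 28.17 d.

28.2 d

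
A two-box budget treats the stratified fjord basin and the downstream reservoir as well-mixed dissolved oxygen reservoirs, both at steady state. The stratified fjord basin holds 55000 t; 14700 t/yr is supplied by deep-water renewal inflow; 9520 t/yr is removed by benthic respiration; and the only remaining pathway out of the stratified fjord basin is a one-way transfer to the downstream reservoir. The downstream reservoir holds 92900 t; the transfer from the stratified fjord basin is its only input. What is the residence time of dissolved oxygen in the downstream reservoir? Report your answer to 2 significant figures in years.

18 yr

Balance the stratified fjord basin: ΣF_in = 14700 t/yr.
Transfer to the downstream reservoir = ΣF_in − (9520) = 5180.0 t/yr.
At steady state the output of the downstream reservoir equals its input, 5180.0 t/yr.
τ = M / F = 92900 / 5180.0 = 17.93 yr.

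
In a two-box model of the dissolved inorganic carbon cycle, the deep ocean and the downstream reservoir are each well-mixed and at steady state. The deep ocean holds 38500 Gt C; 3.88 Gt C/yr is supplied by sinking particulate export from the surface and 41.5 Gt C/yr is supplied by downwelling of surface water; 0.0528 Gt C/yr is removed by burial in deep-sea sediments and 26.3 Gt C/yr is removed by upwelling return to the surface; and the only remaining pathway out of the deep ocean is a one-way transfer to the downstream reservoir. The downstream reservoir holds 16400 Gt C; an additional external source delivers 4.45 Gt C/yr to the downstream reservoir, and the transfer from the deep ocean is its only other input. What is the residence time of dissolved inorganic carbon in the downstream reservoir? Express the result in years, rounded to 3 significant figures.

699 yr

Balance the deep ocean: ΣF_in = 3.88 + 41.5 = 45.380 Gt C/yr.
Transfer to the downstream reservoir = ΣF_in − (0.0528 + 26.3) = 19.027 Gt C/yr.
Total input to the downstream reservoir = 19.027 + 4.45 = 23.477 Gt C/yr; at steady state this equals its total output.
τ = M / F = 16400 / 23.477 = 698.6 yr.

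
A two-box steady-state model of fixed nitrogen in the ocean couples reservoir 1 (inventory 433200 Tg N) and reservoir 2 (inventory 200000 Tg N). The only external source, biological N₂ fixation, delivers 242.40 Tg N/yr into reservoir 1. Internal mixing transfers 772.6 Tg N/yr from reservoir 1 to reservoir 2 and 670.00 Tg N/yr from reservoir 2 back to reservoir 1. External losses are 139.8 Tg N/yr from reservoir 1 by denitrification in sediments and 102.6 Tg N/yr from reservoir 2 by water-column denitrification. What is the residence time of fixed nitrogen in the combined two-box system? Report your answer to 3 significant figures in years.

Treat the two boxes together as one reservoir: the mixing fluxes between them are internal recycling, so τ = ΣM / Σ(external losses).
M_total = 433200 + 200000 = 633200 Tg N.
ΣF_external_out = 139.8 + 102.6 = 242.40 Tg N/yr.
τ = M_total / ΣF_ext = 633200 / 242.40 = 2612 yr.

2610 yr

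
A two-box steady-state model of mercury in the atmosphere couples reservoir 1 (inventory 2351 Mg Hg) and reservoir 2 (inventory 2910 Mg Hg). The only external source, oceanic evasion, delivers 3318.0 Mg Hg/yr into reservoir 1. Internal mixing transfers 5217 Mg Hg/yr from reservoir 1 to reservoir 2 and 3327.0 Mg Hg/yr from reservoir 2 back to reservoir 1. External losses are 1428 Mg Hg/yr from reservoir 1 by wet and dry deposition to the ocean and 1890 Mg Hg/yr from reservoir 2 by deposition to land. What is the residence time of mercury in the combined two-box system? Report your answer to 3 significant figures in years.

1.59 yr

Treat the two boxes together as one reservoir: the mixing fluxes between them are internal recycling, so τ = ΣM / Σ(external losses).
M_total = 2351 + 2910 = 5261.0 Mg Hg.
ΣF_external_out = 1428 + 1890 = 3318.0 Mg Hg/yr.
τ = M_total / ΣF_ext = 5261.0 / 3318.0 = 1.586 yr.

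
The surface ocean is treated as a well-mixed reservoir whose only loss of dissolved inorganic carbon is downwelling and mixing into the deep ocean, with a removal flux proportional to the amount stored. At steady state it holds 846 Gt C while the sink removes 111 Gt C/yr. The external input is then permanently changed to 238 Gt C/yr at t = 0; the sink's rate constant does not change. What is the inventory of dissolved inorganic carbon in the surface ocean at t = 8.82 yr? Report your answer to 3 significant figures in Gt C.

The sink rate constant is k = F₀/M₀ = 111/846 = 0.1312 yr⁻¹.
Solving dM/dt = F₁ − kM with M(0) = M₀ gives M(t) = F₁/k + (M₀ − F₁/k)·e^(−kt).
F₁/k = 238/0.1312 = 1813.9 Gt C; kt = 0.1312 × 8.82 = 1.157, e^(−kt) = 0.3144.
M(8.82) = 1813.9 + (846 − 1813.9) × 0.3144 = 1813.9 − 304.3 = 1509.7 Gt C.

1510 Gt C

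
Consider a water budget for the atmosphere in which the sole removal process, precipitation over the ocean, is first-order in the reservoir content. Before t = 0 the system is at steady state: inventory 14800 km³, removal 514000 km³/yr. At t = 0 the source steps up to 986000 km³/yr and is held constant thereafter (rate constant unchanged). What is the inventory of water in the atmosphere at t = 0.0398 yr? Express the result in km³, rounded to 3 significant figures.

τ = M₀/F₀ = 14800/514000 = 0.02879 yr; rate constant k = 1/τ.
New steady state M_∞ = F₁/k = F₁·τ = 986000 × 0.02879 = 28391 km³.
M(t) = M_∞ + (M₀ − M_∞)·e^(−t/τ); t/τ = 0.0398/0.02879 = 1.382, so e^(−t/τ) = 0.2510.
M(t) = 28391 − 13590 × 0.2510 = 24979 km³.

25000 km³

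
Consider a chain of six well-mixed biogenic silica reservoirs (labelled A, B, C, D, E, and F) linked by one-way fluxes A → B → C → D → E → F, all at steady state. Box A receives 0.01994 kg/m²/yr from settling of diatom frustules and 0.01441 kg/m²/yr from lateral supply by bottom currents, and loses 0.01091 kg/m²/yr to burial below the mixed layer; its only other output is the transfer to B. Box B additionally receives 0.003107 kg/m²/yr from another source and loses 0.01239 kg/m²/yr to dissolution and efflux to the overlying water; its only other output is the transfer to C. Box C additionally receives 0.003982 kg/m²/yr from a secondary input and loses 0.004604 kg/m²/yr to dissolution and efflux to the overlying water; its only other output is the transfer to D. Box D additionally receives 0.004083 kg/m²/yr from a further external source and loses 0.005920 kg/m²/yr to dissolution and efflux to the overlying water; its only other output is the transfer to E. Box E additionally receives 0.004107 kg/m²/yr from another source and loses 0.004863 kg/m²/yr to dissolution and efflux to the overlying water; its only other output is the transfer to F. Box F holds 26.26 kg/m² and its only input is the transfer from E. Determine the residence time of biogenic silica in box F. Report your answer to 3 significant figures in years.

Box A: F(A→B) = (0.01994 + 0.01441) − 0.01091 = 0.023440 kg/m²/yr.
Box B: F(B→C) = (0.023440 + 0.003107) − 0.01239 = 0.014157 kg/m²/yr.
Box C: F(C→D) = (0.014157 + 0.003982) − 0.004604 = 0.013535 kg/m²/yr.
Box D: F(D→E) = (0.013535 + 0.004083) − 0.005920 = 0.011698 kg/m²/yr.
Box E: F(E→F) = (0.011698 + 0.004107) − 0.004863 = 0.010942 kg/m²/yr.
Box F throughput = its input = 0.010942 kg/m²/yr; τ = 26.26 / 0.010942 = 2400 yr.

2400 yr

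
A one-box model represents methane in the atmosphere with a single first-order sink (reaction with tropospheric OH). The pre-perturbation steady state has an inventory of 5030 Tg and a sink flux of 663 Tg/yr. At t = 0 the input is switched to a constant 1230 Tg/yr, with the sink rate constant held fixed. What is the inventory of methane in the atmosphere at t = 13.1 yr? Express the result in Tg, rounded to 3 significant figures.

8570 Tg

Residence time τ = M₀/F₀ = 7.587 yr. The eventual steady state is M_∞ = M₀·(F₁/F₀) = 5030 × 1230/663 = 9331.7 Tg.
The anomaly ΔM(t) = M(t) − M_∞ decays as ΔM₀·e^(−t/τ) with ΔM₀ = 5030 − 9331.7 = −4302 Tg.
At t = 13.1 yr, e^(−t/τ) = e^(−1.727) = 0.1779, so ΔM = −765.1 Tg and M = 9331.7 − 765.1 = 8566.5 Tg.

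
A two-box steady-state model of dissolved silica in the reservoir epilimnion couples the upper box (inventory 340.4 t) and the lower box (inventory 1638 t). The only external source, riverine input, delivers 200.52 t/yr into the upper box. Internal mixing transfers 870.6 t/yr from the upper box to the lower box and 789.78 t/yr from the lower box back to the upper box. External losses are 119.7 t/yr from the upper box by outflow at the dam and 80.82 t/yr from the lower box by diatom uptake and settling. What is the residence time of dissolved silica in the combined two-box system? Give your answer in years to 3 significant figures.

9.87 yr

Residence time in the combined system uses the total inventory and the total *external* removal — internal exchanges between the two boxes cancel.
M_total = 340.4 + 1638 = 1978.4 t.
ΣF_external_out = 119.7 + 80.82 = 200.52 t/yr.
τ = M_total / ΣF_ext = 1978.4 / 200.52 = 9.866 yr.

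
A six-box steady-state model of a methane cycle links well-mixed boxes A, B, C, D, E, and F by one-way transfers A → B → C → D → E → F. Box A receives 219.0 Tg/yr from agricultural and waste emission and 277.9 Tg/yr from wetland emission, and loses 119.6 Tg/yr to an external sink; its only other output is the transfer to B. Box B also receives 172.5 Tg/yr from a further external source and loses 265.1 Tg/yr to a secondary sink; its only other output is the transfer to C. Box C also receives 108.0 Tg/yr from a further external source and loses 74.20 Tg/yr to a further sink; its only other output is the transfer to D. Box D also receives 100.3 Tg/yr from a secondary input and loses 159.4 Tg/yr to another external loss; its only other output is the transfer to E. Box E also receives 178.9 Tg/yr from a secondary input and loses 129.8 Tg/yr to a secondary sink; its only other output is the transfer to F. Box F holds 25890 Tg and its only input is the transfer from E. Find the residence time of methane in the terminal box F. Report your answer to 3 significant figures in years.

83.9 yr

Box A: F(A→B) = (219.0 + 277.9) − 119.6 = 377.30 Tg/yr.
Box B: F(B→C) = (377.30 + 172.5) − 265.1 = 284.70 Tg/yr.
Box C: F(C→D) = (284.70 + 108.0) − 74.20 = 318.50 Tg/yr.
Box D: F(D→E) = (318.50 + 100.3) − 159.4 = 259.40 Tg/yr.
Box E: F(E→F) = (259.40 + 178.9) − 129.8 = 308.50 Tg/yr.
Box F throughput = its input = 308.50 Tg/yr; τ = 25890 / 308.50 = 83.92 yr.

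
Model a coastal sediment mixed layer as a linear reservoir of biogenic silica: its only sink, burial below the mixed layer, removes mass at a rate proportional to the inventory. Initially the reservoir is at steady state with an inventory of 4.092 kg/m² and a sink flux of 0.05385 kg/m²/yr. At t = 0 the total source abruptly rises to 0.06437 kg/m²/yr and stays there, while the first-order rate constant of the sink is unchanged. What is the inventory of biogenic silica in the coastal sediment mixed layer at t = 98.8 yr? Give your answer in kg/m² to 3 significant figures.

τ = M₀/F₀ = 4.092/0.05385 = 75.99 yr; rate constant k = 1/τ.
New steady state M_∞ = F₁/k = F₁·τ = 0.06437 × 75.99 = 4.8914 kg/m².
M(t) = M_∞ + (M₀ − M_∞)·e^(−t/τ); t/τ = 98.8/75.99 = 1.300, so e^(−t/τ) = 0.2725.
M(t) = 4.8914 − 0.7994 × 0.2725 = 4.6736 kg/m².

4.67 kg/m²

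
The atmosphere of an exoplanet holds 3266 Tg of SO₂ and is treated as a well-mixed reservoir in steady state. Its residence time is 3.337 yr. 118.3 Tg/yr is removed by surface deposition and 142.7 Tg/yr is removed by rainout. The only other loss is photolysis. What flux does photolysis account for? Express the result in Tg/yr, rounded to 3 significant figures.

Total removal F = M/τ = 3266 / 3.337 = 978.7 Tg/yr.
Photolysis = F − (118.3 + 142.7) = 978.7 − 261.0 = 717.7 Tg/yr.

718 Tg/yr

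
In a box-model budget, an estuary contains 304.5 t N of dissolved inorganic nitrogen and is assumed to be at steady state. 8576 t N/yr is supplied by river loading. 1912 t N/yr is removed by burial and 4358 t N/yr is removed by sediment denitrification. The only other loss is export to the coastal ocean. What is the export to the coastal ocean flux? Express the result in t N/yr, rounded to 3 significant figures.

At steady state ΣF_in = ΣF_out.
ΣF_in = 8576.0 t N/yr.
Export to the coastal ocean flux = ΣF_in − (1912 + 4358) = 8576.0 − 6270 = 2306 t N/yr.

2310 t N/yr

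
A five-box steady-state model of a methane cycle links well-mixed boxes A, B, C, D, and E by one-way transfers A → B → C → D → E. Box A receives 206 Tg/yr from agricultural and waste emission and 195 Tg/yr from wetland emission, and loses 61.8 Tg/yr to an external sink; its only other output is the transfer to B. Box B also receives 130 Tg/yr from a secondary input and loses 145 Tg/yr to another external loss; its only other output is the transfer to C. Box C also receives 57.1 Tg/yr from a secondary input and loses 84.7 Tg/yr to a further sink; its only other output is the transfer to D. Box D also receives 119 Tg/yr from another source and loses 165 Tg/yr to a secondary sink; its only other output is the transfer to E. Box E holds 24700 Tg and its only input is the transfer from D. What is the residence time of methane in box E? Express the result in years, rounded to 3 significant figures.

Box A: F(A→B) = (206 + 195) − 61.8 = 339.20 Tg/yr.
Box B: F(B→C) = (339.20 + 130) − 145 = 324.20 Tg/yr.
Box C: F(C→D) = (324.20 + 57.1) − 84.7 = 296.60 Tg/yr.
Box D: F(D→E) = (296.60 + 119) − 165 = 250.60 Tg/yr.
Box E throughput = its input = 250.60 Tg/yr; τ = 24700 / 250.60 = 98.56 yr.

98.6 yr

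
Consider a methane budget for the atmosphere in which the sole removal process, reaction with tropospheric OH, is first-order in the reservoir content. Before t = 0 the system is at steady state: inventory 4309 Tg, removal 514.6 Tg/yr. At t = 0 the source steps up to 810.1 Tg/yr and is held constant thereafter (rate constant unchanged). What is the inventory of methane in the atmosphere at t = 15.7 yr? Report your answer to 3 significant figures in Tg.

6400 Tg

The sink rate constant is k = F₀/M₀ = 514.6/4309 = 0.1194 yr⁻¹.
Solving dM/dt = F₁ − kM with M(0) = M₀ gives M(t) = F₁/k + (M₀ − F₁/k)·e^(−kt).
F₁/k = 810.1/0.1194 = 6783.4 Tg; kt = 0.1194 × 15.7 = 1.875, e^(−kt) = 0.1534.
M(15.7) = 6783.4 + (4309 − 6783.4) × 0.1534 = 6783.4 − 379.5 = 6403.9 Tg.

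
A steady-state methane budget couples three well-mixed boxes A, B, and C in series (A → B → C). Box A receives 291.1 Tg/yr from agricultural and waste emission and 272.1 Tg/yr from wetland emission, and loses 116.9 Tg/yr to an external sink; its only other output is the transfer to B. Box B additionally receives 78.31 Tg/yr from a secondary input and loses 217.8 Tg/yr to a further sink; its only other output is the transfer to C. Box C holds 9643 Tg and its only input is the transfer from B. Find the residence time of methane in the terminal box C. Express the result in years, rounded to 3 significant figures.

31.4 yr

Box A: F(A→B) = (291.1 + 272.1) − 116.9 = 446.30 Tg/yr.
Box B: F(B→C) = (446.30 + 78.31) − 217.8 = 306.81 Tg/yr.
Box C throughput = its input = 306.81 Tg/yr; τ = 9643 / 306.81 = 31.43 yr.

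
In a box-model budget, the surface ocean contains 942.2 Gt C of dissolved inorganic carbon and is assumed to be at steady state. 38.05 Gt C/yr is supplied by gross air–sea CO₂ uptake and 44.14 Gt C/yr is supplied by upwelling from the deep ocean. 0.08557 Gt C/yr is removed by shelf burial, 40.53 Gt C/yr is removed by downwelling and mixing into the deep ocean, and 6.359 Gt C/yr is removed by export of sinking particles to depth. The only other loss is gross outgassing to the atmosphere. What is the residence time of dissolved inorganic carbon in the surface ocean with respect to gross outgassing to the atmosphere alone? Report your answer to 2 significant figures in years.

27 yr

At steady state ΣF_in = ΣF_out.
ΣF_in = 38.05 + 44.14 = 82.190 Gt C/yr.
Gross outgassing to the atmosphere flux = ΣF_in − (0.08557 + 40.53 + 6.359) = 82.190 − 46.97 = 35.22 Gt C/yr.
τ = M / F = 942.2 / 35.22 = 26.76 yr.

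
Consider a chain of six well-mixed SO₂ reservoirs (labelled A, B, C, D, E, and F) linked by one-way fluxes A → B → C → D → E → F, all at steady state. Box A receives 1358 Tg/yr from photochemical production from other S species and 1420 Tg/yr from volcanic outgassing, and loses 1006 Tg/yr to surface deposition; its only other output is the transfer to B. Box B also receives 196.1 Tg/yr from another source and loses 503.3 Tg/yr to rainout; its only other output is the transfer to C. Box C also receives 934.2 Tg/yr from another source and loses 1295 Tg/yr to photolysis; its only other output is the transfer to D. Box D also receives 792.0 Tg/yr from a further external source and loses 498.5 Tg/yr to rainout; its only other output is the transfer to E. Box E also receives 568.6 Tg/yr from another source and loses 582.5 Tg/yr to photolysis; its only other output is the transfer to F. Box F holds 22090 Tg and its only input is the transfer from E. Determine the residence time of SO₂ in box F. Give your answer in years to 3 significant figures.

Box A: F(A→B) = (1358 + 1420) − 1006 = 1772.0 Tg/yr.
Box B: F(B→C) = (1772.0 + 196.1) − 503.3 = 1464.8 Tg/yr.
Box C: F(C→D) = (1464.8 + 934.2) − 1295 = 1104.0 Tg/yr.
Box D: F(D→E) = (1104.0 + 792.0) − 498.5 = 1397.5 Tg/yr.
Box E: F(E→F) = (1397.5 + 568.6) − 582.5 = 1383.6 Tg/yr.
Box F throughput = its input = 1383.6 Tg/yr; τ = 22090 / 1383.6 = 15.97 yr.

16.0 yr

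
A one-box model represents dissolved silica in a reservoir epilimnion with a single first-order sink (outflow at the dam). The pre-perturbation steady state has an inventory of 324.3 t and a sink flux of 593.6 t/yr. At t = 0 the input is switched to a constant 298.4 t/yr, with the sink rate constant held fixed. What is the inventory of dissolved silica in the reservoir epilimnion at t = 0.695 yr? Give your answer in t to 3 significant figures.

208 t

The sink rate constant is k = F₀/M₀ = 593.6/324.3 = 1.830 yr⁻¹.
Solving dM/dt = F₁ − kM with M(0) = M₀ gives M(t) = F₁/k + (M₀ − F₁/k)·e^(−kt).
F₁/k = 298.4/1.830 = 163.02 t; kt = 1.830 × 0.695 = 1.272, e^(−kt) = 0.2802.
M(0.695) = 163.02 + (324.3 − 163.02) × 0.2802 = 163.02 + 45.19 = 208.22 t.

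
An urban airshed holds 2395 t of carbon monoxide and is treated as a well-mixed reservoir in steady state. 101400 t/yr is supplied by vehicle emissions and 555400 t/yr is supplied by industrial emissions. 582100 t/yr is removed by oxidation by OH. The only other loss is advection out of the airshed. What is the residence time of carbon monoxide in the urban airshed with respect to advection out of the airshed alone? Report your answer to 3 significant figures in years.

At steady state ΣF_in = ΣF_out.
ΣF_in = 101400 + 555400 = 656800 t/yr.
Advection out of the airshed flux = ΣF_in − (582100) = 656800 − 582100 = 74700 t/yr.
τ = M / F = 2395 / 74700 = 0.03206 yr.

0.0321 yr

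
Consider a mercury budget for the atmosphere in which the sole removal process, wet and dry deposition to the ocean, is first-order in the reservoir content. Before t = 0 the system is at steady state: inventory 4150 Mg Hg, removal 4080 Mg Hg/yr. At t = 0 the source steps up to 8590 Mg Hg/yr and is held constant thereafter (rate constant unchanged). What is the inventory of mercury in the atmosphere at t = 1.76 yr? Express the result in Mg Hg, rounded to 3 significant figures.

7920 Mg Hg

Residence time τ = M₀/F₀ = 1.017 yr. The eventual steady state is M_∞ = M₀·(F₁/F₀) = 4150 × 8590/4080 = 8737.4 Mg Hg.
The anomaly ΔM(t) = M(t) − M_∞ decays as ΔM₀·e^(−t/τ) with ΔM₀ = 4150 − 8737.4 = −4587 Mg Hg.
At t = 1.76 yr, e^(−t/τ) = e^(−1.730) = 0.1772, so ΔM = −813.0 Mg Hg and M = 8737.4 − 813.0 = 7924.4 Mg Hg.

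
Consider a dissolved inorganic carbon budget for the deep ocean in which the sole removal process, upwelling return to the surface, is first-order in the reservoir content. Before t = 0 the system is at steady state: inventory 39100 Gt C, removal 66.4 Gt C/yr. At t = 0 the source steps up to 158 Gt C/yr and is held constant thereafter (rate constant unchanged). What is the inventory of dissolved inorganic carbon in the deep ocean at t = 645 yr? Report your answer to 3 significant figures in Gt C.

75000 Gt C

τ = M₀/F₀ = 39100/66.4 = 588.9 yr; rate constant k = 1/τ.
New steady state M_∞ = F₁/k = F₁·τ = 158 × 588.9 = 93039 Gt C.
M(t) = M_∞ + (M₀ − M_∞)·e^(−t/τ); t/τ = 645/588.9 = 1.095, so e^(−t/τ) = 0.3344.
M(t) = 93039 − 53940 × 0.3344 = 75001 Gt C.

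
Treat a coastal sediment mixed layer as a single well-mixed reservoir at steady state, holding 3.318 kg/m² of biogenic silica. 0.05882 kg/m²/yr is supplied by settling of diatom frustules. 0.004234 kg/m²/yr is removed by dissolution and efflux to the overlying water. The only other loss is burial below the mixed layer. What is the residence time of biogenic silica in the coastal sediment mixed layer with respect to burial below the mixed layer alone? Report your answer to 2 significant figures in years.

61 yr

At steady state ΣF_in = ΣF_out.
ΣF_in = 0.058820 kg/m²/yr.
Burial below the mixed layer flux = ΣF_in − (0.004234) = 0.058820 − 0.004234 = 0.05459 kg/m²/yr.
τ = M / F = 3.318 / 0.05459 = 60.78 yr.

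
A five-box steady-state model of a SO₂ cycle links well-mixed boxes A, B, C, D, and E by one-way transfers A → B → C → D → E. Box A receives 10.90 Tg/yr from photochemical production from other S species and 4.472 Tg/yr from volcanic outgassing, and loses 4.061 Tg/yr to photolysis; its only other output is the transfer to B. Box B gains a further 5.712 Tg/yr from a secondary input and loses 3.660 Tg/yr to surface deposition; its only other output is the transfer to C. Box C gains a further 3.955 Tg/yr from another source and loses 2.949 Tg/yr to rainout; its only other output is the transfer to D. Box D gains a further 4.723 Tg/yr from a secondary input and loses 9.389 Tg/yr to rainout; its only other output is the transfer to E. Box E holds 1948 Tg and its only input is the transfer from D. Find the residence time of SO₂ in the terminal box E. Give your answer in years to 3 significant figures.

201 yr

Box A: F(A→B) = (10.90 + 4.472) − 4.061 = 11.311 Tg/yr.
Box B: F(B→C) = (11.311 + 5.712) − 3.660 = 13.363 Tg/yr.
Box C: F(C→D) = (13.363 + 3.955) − 2.949 = 14.369 Tg/yr.
Box D: F(D→E) = (14.369 + 4.723) − 9.389 = 9.7030 Tg/yr.
Box E throughput = its input = 9.7030 Tg/yr; τ = 1948 / 9.7030 = 200.8 yr.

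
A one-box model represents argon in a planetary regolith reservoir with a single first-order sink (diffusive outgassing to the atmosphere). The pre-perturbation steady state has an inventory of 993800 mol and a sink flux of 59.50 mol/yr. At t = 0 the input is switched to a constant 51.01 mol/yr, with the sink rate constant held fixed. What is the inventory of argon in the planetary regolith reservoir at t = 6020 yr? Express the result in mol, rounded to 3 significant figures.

951000 mol

τ = M₀/F₀ = 993800/59.50 = 16700 yr; rate constant k = 1/τ.
New steady state M_∞ = F₁/k = F₁·τ = 51.01 × 16700 = 852000 mol.
M(t) = M_∞ + (M₀ − M_∞)·e^(−t/τ); t/τ = 6020/16700 = 0.3604, so e^(−t/τ) = 0.6974.
M(t) = 852000 + 141800 × 0.6974 = 950890 mol.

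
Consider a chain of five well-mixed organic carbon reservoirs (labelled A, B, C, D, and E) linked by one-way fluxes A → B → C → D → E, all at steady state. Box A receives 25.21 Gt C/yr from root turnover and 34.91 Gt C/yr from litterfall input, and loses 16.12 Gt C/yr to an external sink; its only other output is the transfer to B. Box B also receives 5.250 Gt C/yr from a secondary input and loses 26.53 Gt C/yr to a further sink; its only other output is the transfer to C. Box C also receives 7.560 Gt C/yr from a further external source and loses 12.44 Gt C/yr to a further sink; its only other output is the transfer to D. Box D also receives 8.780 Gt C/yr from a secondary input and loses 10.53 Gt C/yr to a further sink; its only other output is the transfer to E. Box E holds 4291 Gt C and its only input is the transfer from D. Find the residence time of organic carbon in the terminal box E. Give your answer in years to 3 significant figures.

267 yr

Box A: F(A→B) = (25.21 + 34.91) − 16.12 = 44.000 Gt C/yr.
Box B: F(B→C) = (44.000 + 5.250) − 26.53 = 22.720 Gt C/yr.
Box C: F(C→D) = (22.720 + 7.560) − 12.44 = 17.840 Gt C/yr.
Box D: F(D→E) = (17.840 + 8.780) − 10.53 = 16.090 Gt C/yr.
Box E throughput = its input = 16.090 Gt C/yr; τ = 4291 / 16.090 = 266.7 yr.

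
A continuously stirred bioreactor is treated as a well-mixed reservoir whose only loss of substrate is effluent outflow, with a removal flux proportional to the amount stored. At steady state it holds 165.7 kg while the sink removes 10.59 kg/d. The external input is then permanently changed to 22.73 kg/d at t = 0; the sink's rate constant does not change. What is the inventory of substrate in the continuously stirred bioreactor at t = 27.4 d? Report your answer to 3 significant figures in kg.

τ = M₀/F₀ = 165.7/10.59 = 15.65 d; rate constant k = 1/τ.
New steady state M_∞ = F₁/k = F₁·τ = 22.73 × 15.65 = 355.65 kg.
M(t) = M_∞ + (M₀ − M_∞)·e^(−t/τ); t/τ = 27.4/15.65 = 1.751, so e^(−t/τ) = 0.1736.
M(t) = 355.65 − 190.0 × 0.1736 = 322.68 kg.

323 kg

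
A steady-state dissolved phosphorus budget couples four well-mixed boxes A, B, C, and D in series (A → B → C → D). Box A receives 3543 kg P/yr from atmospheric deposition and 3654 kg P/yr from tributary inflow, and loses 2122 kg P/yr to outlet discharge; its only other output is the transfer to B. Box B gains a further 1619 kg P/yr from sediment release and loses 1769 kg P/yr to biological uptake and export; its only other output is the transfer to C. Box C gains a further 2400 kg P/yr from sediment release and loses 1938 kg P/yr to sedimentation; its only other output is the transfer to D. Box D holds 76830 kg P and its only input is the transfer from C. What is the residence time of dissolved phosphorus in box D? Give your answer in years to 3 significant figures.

Box A: F(A→B) = (3543 + 3654) − 2122 = 5075.0 kg P/yr.
Box B: F(B→C) = (5075.0 + 1619) − 1769 = 4925.0 kg P/yr.
Box C: F(C→D) = (4925.0 + 2400) − 1938 = 5387.0 kg P/yr.
Box D throughput = its input = 5387.0 kg P/yr; τ = 76830 / 5387.0 = 14.26 yr.

14.3 yr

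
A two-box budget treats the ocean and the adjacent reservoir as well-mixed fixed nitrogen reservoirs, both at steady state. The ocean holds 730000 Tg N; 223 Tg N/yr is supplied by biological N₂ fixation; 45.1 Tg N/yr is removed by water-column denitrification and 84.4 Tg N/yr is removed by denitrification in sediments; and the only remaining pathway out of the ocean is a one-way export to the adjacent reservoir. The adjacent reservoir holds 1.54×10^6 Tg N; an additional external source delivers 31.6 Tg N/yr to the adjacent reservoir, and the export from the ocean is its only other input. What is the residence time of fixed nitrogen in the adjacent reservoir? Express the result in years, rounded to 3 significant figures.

12300 yr

Balance the ocean: ΣF_in = 223.00 Tg N/yr.
Export to the adjacent reservoir = ΣF_in − (45.1 + 84.4) = 93.500 Tg N/yr.
Total input to the adjacent reservoir = 93.500 + 31.6 = 125.10 Tg N/yr; at steady state this equals its total output.
τ = M / F = 1.54×10^6 / 125.10 = 12310 yr.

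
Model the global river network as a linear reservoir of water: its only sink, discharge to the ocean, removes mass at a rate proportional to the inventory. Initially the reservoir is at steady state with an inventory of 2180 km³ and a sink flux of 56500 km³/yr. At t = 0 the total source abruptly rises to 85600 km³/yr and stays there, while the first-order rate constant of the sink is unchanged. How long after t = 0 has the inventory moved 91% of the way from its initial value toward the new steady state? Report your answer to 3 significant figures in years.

0.0929 yr

τ = M₀/F₀ = 2180/56500 = 0.03858 yr.
The remaining gap fraction is e^(−t/τ); 91% covered ⇒ e^(−t/τ) = 0.0900.
t = −τ ln(0.0900) = 0.03858 × 2.408 = 0.09291 yr.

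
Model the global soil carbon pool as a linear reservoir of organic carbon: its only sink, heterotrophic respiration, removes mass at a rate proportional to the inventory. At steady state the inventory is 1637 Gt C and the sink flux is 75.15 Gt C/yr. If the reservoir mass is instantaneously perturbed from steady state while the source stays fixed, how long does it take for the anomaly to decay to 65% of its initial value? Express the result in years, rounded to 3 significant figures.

For a linear reservoir the anomaly decays as exp(−t/τ) with τ = M/F = 1637/75.15 = 21.78 yr.
exp(−t/τ) = 0.65 ⇒ t = −τ ln(0.65) = 21.78 × 0.4308 = 9.384 yr.

9.38 yr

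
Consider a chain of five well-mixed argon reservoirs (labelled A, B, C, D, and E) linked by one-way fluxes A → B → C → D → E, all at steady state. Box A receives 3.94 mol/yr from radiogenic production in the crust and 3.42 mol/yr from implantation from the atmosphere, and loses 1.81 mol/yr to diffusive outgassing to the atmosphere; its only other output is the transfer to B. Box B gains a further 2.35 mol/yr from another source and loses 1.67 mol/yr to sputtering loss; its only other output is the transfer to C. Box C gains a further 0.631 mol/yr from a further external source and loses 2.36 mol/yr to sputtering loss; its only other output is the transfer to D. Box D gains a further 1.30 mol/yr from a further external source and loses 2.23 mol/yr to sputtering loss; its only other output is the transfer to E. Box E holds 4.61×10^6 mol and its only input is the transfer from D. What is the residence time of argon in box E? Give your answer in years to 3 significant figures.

1.29×10^6 yr

Box A: F(A→B) = (3.94 + 3.42) − 1.81 = 5.5500 mol/yr.
Box B: F(B→C) = (5.5500 + 2.35) − 1.67 = 6.2300 mol/yr.
Box C: F(C→D) = (6.2300 + 0.631) − 2.36 = 4.5010 mol/yr.
Box D: F(D→E) = (4.5010 + 1.30) − 2.23 = 3.5710 mol/yr.
Box E throughput = its input = 3.5710 mol/yr; τ = 4.61×10^6 / 3.5710 = 1.291×10^6 yr.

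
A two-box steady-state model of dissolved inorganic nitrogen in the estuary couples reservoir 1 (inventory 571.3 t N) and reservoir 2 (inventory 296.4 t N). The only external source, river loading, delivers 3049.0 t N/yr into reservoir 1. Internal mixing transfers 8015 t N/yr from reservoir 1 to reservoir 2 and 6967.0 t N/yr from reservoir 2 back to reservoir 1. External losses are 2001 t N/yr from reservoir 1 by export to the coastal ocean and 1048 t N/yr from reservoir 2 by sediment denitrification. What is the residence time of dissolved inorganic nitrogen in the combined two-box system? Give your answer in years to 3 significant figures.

For the system as a whole, the A↔B exchange is internal and contributes nothing to the throughput; only the external sinks remove mass.
M_total = 571.3 + 296.4 = 867.70 t N.
ΣF_external_out = 2001 + 1048 = 3049.0 t N/yr.
τ = M_total / ΣF_ext = 867.70 / 3049.0 = 0.2846 yr.

0.285 yr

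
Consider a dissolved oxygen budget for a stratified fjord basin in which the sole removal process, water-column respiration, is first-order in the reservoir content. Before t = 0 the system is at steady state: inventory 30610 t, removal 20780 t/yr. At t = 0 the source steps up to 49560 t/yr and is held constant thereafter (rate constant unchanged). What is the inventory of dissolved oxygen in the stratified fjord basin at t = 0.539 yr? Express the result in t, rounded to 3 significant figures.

τ = M₀/F₀ = 30610/20780 = 1.473 yr; rate constant k = 1/τ.
New steady state M_∞ = F₁/k = F₁·τ = 49560 × 1.473 = 73004 t.
M(t) = M_∞ + (M₀ − M_∞)·e^(−t/τ); t/τ = 0.539/1.473 = 0.3659, so e^(−t/τ) = 0.6936.
M(t) = 73004 − 42390 × 0.6936 = 43601 t.

43600 t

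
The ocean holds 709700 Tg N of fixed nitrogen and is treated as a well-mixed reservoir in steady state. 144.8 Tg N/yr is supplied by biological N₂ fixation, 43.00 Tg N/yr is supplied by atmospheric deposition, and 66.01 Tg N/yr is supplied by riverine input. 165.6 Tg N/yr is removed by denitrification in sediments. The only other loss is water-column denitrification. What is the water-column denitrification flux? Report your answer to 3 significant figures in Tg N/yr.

88.2 Tg N/yr

At steady state ΣF_in = ΣF_out.
ΣF_in = 144.8 + 43.00 + 66.01 = 253.81 Tg N/yr.
Water-column denitrification flux = ΣF_in − (165.6) = 253.81 − 165.6 = 88.21 Tg N/yr.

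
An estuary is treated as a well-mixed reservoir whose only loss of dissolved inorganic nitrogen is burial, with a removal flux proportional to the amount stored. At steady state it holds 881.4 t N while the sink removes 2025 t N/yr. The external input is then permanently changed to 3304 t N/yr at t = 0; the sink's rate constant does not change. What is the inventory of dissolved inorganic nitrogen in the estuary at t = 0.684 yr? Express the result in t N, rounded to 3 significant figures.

Residence time τ = M₀/F₀ = 0.4353 yr. The eventual steady state is M_∞ = M₀·(F₁/F₀) = 881.4 × 3304/2025 = 1438.1 t N.
The anomaly ΔM(t) = M(t) − M_∞ decays as ΔM₀·e^(−t/τ) with ΔM₀ = 881.4 − 1438.1 = −556.7 t N.
At t = 0.684 yr, e^(−t/τ) = e^(−1.571) = 0.2077, so ΔM = −115.6 t N and M = 1438.1 − 115.6 = 1322.4 t N.

1320 t N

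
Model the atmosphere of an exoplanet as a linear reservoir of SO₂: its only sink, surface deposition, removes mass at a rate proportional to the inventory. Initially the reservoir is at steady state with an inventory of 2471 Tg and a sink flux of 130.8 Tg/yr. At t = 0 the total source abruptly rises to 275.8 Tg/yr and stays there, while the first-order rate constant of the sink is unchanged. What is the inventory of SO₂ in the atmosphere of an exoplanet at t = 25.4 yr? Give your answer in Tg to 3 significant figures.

Residence time τ = M₀/F₀ = 18.89 yr. The eventual steady state is M_∞ = M₀·(F₁/F₀) = 2471 × 275.8/130.8 = 5210.3 Tg.
The anomaly ΔM(t) = M(t) − M_∞ decays as ΔM₀·e^(−t/τ) with ΔM₀ = 2471 − 5210.3 = −2739 Tg.
At t = 25.4 yr, e^(−t/τ) = e^(−1.345) = 0.2607, so ΔM = −714.0 Tg and M = 5210.3 − 714.0 = 4496.2 Tg.

4500 Tg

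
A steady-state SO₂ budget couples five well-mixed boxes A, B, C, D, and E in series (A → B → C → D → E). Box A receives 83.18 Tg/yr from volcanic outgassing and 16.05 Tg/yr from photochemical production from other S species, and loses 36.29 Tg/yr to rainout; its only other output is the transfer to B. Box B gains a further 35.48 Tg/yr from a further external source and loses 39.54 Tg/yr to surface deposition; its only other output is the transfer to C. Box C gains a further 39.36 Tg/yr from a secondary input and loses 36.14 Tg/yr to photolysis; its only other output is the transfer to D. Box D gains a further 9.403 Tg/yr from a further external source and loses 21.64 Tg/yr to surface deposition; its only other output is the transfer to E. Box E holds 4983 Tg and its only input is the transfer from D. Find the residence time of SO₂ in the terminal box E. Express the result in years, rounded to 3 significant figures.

99.9 yr

Box A: F(A→B) = (83.18 + 16.05) − 36.29 = 62.940 Tg/yr.
Box B: F(B→C) = (62.940 + 35.48) − 39.54 = 58.880 Tg/yr.
Box C: F(C→D) = (58.880 + 39.36) − 36.14 = 62.100 Tg/yr.
Box D: F(D→E) = (62.100 + 9.403) − 21.64 = 49.863 Tg/yr.
Box E throughput = its input = 49.863 Tg/yr; τ = 4983 / 49.863 = 99.93 yr.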